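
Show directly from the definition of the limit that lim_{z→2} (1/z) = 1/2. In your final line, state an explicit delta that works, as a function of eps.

delta = min(1, 2eps)

Suppose eps > 0. We seek delta > 0 such that 0 < |z − 2| < delta implies |1/z − (1/2)| < eps.
|1/z − (1/2)| = |2 − z|/(2·|z|) = |z − 2|/(2|z|).
Restrict delta ≤ 1. Then |z − 2| < 1 gives |z| > 1, so 2|z| > 2.
Then |1/z − (1/2)| < |z − 2|/2, which is < eps when |z − 2| < 2eps.
Take delta = min(1, 2eps). Then 0 < |z − 2| < delta gives both |z − 2| < 1 and |z − 2| < 2eps, so |1/z − (1/2)| < eps.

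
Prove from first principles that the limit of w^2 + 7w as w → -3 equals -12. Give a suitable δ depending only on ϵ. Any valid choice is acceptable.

Suppose ϵ > 0. We want δ > 0 such that 0 < |w + 3| < δ implies |(w^2 + 7w) + 12| < ϵ.
(w^2 + 7w) + 12 = w^2 + 7w + 12 = (w + 3)(w + 4).
So |(w^2 + 7w) + 12| = |w + 3|·|w + 4|.
Require δ ≤ 1. Then |w + 3| < 1 gives |w| < 4, and by the triangle inequality |w + 4| ≤ 4 + 4 = 8.
Hence |(w^2 + 7w) + 12| ≤ 8|w + 3| < ϵ provided |w + 3| < ϵ/8.
Take δ = min(1, ϵ/8). Then 0 < |w + 3| < δ gives both |w + 3| < 1 and |w + 3| < ϵ/8, so |(w^2 + 7w) + 12| < ϵ.

δ = min(1, ϵ/8)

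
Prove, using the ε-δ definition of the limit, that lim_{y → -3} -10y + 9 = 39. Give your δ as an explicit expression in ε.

δ = ε/10

Fix ε > 0. We need δ > 0 so that 0 < |y + 3| < δ implies |(-10y + 9) − 39| < ε.
Since (-10y + 9) − 39 = -10(y + 3), we have |(-10y + 9) − 39| = 10|y + 3|.
So 10|y + 3| < ε exactly when |y + 3| < ε/10.
Take δ = ε/10. If 0 < |y + 3| < δ then |(-10y + 9) − 39| = 10|y + 3| < 10·(ε/10) = ε.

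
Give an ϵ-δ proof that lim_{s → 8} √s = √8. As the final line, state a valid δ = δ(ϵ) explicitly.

Fix ϵ > 0. We want δ > 0 such that 0 < |s − 8| < δ implies |√s − √8| < ϵ.
Multiplying by the conjugate, |√s − √8| = |s − 8|/(√s + √8).
Restrict δ ≤ 8 so that |s − 8| < 8 forces s > 0, and then √s + √8 > √8.
Hence |√s − √8| < |s − 8|/√8, which is < ϵ once |s − 8| < √8·ϵ.
Take δ = min(8, √8·ϵ). If 0 < |s − 8| < δ then s > 0 and |√s − √8| < |s − 8|/√8 < ϵ.

δ = min(8, √8·ϵ)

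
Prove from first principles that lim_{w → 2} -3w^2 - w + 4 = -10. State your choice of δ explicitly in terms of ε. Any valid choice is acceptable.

δ = min(2, ε/19)

Suppose ε > 0. We want δ > 0 such that 0 < |w − 2| < δ implies |(-3w^2 - w + 4) + 10| < ε.
(-3w^2 - w + 4) + 10 = -3w^2 - w + 14 = (w − 2)(-3w - 7).
So |(-3w^2 - w + 4) + 10| = |w − 2|·|-3w - 7|.
Assume first that |w − 2| < 2, so |w| < 4. Then |-3w - 7| ≤ 3·4 + 7 = 19.
Hence |(-3w^2 - w + 4) + 10| ≤ 19|w − 2| < ε provided |w − 2| < ε/19.
Choosing δ = min(2, ε/19) ensures both conditions, hence |(-3w^2 - w + 4) + 10| < ε.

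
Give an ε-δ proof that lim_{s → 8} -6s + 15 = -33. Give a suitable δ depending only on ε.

δ = ε/6

Fix ε > 0. We need δ > 0 so that 0 < |s − 8| < δ implies |(-6s + 15) + 33| < ε.
Since (-6s + 15) + 33 = -6(s − 8), we have |(-6s + 15) + 33| = 6|s − 8|.
Thus it suffices that |s − 8| < ε/6.
Take δ = ε/6. If 0 < |s − 8| < δ then |(-6s + 15) + 33| = 6|s − 8| < 6·(ε/6) = ε.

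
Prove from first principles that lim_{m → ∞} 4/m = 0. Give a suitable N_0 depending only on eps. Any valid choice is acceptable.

Let eps > 0 be given. For m ≥ 1, |4/m − 0| = 4/(m) ≤ 4/m.
We need 4/m < eps, i.e. m > 4/eps.
Take N_0 = 4/eps. If m > N_0 then |4/m| ≤ 4/m < eps.

N_0 = 4/eps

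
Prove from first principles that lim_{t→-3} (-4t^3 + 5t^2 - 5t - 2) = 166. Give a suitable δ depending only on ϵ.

Let ϵ > 0. We want δ > 0 such that 0 < |t + 3| < δ implies |(-4t^3 + 5t^2 - 5t - 2) − 166| < ϵ.
(-4t^3 + 5t^2 - 5t - 2) − 166 = -4t^3 + 5t^2 - 5t - 168 = (t + 3)(-4t^2 + 17t - 56).
So |(-4t^3 + 5t^2 - 5t - 2) − 166| = |t + 3|·|-4t^2 + 17t - 56|.
Require δ ≤ 1. Then |t + 3| < 1 gives |t| < 4, and by the triangle inequality |-4t^2 + 17t - 56| ≤ 4·4^2 + 17·4 + 56 = 188.
Hence |(-4t^3 + 5t^2 - 5t - 2) − 166| ≤ 188|t + 3| < ϵ provided |t + 3| < ϵ/188.
Choosing δ = min(1, ϵ/188) ensures both conditions, hence |(-4t^3 + 5t^2 - 5t - 2) − 166| < ϵ.

δ = min(1, ϵ/188)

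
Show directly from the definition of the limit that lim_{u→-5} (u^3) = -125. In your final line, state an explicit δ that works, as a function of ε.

Suppose ε > 0. We seek δ > 0 with 0 < |u + 5| < δ ⇒ |u^3 + 125| < ε.
Factor: u^3 + 125 = (u + 5)(u^2 - 5u + 25), so |u^3 + 125| = |u + 5|·|u^2 - 5u + 25|.
Restrict δ ≤ 1. Then |u + 5| < 1 gives |u| < 6, so by the triangle inequality |u^2 - 5u + 25| ≤ 6^2 + 5·6 + 25 = 91.
Hence |u^3 + 125| ≤ 91|u + 5|, which is < ε once |u + 5| < ε/91.
Take δ = min(1, ε/91). If 0 < |u + 5| < δ then both bounds hold and |u^3 + 125| ≤ 91|u + 5| < 91·(ε/91) = ε.

δ = min(1, ε/91)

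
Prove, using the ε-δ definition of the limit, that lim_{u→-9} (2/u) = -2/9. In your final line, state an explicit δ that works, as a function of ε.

δ = min(9/2, (81/4)ε)

Suppose ε > 0. We seek δ > 0 such that 0 < |u + 9| < δ implies |2/u + 2/9| < ε.
|2/u + 2/9| = 2·|-9 − u|/(9·|u|) = 2|u + 9|/(9|u|).
Require δ ≤ 9/2 so that |u| > 9 − 9/2 = 9/2, hence 9|u| > 81/2.
Then |2/u + 2/9| < 2|u + 9|/(81/2), which is < ε when |u + 9| < (81/4)ε.
Take δ = min(9/2, (81/4)ε). Then 0 < |u + 9| < δ gives both |u + 9| < 9/2 and |u + 9| < (81/4)ε, so |2/u + 2/9| < ε.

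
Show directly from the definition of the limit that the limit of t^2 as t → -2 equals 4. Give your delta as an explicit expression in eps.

delta = min(1, eps/5)

Suppose eps > 0. We seek delta > 0 with 0 < |t + 2| < delta ⇒ |t^2 − 4| < eps.
Factor: t^2 − 4 = (t + 2)(t - 2), so |t^2 − 4| = |t + 2|·|t - 2|.
Restrict delta ≤ 1. Then |t + 2| < 1 gives |t| < 3, so by the triangle inequality |t - 2| ≤ 3 + 2 = 5.
Hence |t^2 − 4| ≤ 5|t + 2|, which is < eps once |t + 2| < eps/5.
Take delta = min(1, eps/5). If 0 < |t + 2| < delta then both bounds hold and |t^2 − 4| ≤ 5|t + 2| < 5·(eps/5) = eps.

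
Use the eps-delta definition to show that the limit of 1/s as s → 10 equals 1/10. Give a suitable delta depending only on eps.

Suppose eps > 0. We seek delta > 0 such that 0 < |s − 10| < delta implies |1/s − (1/10)| < eps.
|1/s − (1/10)| = |10 − s|/(10·|s|) = |s − 10|/(10|s|).
Restrict delta ≤ 5. Then |s − 10| < 5 gives |s| > 5, so 10|s| > 50.
Then |1/s − (1/10)| < |s − 10|/50, which is < eps when |s − 10| < 50eps.
Take delta = min(5, 50eps). Then 0 < |s − 10| < delta gives both |s − 10| < 5 and |s − 10| < 50eps, so |1/s − (1/10)| < eps.

delta = min(5, 50eps)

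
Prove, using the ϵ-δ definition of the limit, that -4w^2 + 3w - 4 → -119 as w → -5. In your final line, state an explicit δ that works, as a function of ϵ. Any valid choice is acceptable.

Let ϵ > 0 be given. We want δ > 0 such that 0 < |w + 5| < δ implies |(-4w^2 + 3w - 4) + 119| < ϵ.
(-4w^2 + 3w - 4) + 119 = -4w^2 + 3w + 115 = (w + 5)(-4w + 23).
So |(-4w^2 + 3w - 4) + 119| = |w + 5|·|-4w + 23|.
Assume first that |w + 5| < 1, so |w| < 6. Then |-4w + 23| ≤ 4·6 + 23 = 47.
Hence |(-4w^2 + 3w - 4) + 119| ≤ 47|w + 5| < ϵ provided |w + 5| < ϵ/47.
Choosing δ = min(1, ϵ/47) ensures both conditions, hence |(-4w^2 + 3w - 4) + 119| < ϵ.

δ = min(1, ϵ/47)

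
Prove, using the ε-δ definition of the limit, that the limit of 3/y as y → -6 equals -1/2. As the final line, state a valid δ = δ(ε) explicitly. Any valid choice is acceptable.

Let ε > 0. We seek δ > 0 such that 0 < |y + 6| < δ implies |3/y + 1/2| < ε.
|3/y + 1/2| = 3·|-6 − y|/(6·|y|) = 3|y + 6|/(6|y|).
Require δ ≤ 3 so that |y| > 6 − 3 = 3, hence 6|y| > 18.
Then |3/y + 1/2| < 3|y + 6|/18, which is < ε when |y + 6| < 6ε.
Take δ = min(3, 6ε). Then 0 < |y + 6| < δ gives both |y + 6| < 3 and |y + 6| < 6ε, so |3/y + 1/2| < ε.

δ = min(3, 6ε)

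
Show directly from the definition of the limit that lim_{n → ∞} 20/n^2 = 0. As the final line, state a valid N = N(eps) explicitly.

Fix eps > 0. For n ≥ 1, |20/n^2 − 0| = 20/n^2.
20/n^2 < eps ⇔ n^2 > 20/eps ⇔ n > (20/eps)^{1/2}.
Take N = (20/eps)^{1/2}. Then n > N implies 20/n^2 < eps.

N = (20/eps)^{1/2}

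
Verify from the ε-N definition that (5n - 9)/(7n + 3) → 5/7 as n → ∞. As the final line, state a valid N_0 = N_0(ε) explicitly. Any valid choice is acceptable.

Let ε > 0 be given. For n ≥ 1, |(5n - 9)/(7n + 3) − (5/7)| = |-78|/(7(7n + 3)) = 78/(7(7n + 3)).
Since 7n + 3 ≥ 7n for n ≥ 1, this is ≤ 78/(7·7n) = (78/49)/n.
So |(5n - 9)/(7n + 3) − (5/7)| < ε whenever n > (78/49)/ε.
Take N_0 = (78/49)/ε. If n > N_0 then |(5n - 9)/(7n + 3) − (5/7)| ≤ (78/49)/n < ε.

N_0 = (78/49)/ε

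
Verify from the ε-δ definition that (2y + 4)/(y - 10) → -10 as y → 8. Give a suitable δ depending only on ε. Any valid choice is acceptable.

Let ε > 0 be given. We want δ > 0 with 0 < |y − 8| < δ ⇒ |(2y + 4)/(y - 10) + 10| < ε.
Combining over a common denominator, (2y + 4)/(y - 10) + 10 = [(2y + 4)·(-2) − 20·(y - 10)] / [(-2)·(y - 10)] = -24(y − 8) / ((-2)(y - 10)).
So |(2y + 4)/(y - 10) + 10| = 24|y − 8| / (2·|y − 10|).
Require δ ≤ 1, so |y − 10| ≥ |-2| − |y − 8| > 2 − 1 = 1.
Hence |(2y + 4)/(y - 10) + 10| < 24|y − 8|/(2·1) = 12|y − 8|, which is < ε once |y − 8| < (1/12)ε.
Take δ = min(1, (1/12)ε). Then 0 < |y − 8| < δ forces both bounds, so |(2y + 4)/(y - 10) + 10| < ε.

δ = min(1, (1/12)ε)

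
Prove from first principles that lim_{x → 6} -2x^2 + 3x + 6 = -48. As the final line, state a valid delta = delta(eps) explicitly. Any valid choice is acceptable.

Suppose eps > 0. We want delta > 0 such that 0 < |x − 6| < delta implies |(-2x^2 + 3x + 6) + 48| < eps.
(-2x^2 + 3x + 6) + 48 = -2x^2 + 3x + 54 = (x − 6)(-2x - 9).
So |(-2x^2 + 3x + 6) + 48| = |x − 6|·|-2x - 9|.
Require delta ≤ 1. Then |x − 6| < 1 gives |x| < 7, and by the triangle inequality |-2x - 9| ≤ 2·7 + 9 = 23.
Hence |(-2x^2 + 3x + 6) + 48| ≤ 23|x − 6| < eps provided |x − 6| < eps/23.
Choosing delta = min(1, eps/23) ensures both conditions, hence |(-2x^2 + 3x + 6) + 48| < eps.

delta = min(1, eps/23)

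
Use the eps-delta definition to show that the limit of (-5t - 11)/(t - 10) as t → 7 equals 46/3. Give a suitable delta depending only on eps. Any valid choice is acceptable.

delta = min(3/2, (9/122)eps)

Let eps > 0 be given. We want delta > 0 with 0 < |t − 7| < delta ⇒ |(-5t - 11)/(t - 10) − (46/3)| < eps.
Combining over a common denominator, (-5t - 11)/(t - 10) − (46/3) = [(-5t - 11)·(-3) − (-46)·(t - 10)] / [(-3)·(t - 10)] = 61(t − 7) / ((-3)(t - 10)).
So |(-5t - 11)/(t - 10) − (46/3)| = 61|t − 7| / (3·|t − 10|).
Require delta ≤ 3/2, so |t − 10| ≥ |-3| − |t − 7| > 3 − 3/2 = 3/2.
Hence |(-5t - 11)/(t - 10) − (46/3)| < 61|t − 7|/(3·(3/2)) = (122/9)|t − 7|, which is < eps once |t − 7| < (9/122)eps.
Take delta = min(3/2, (9/122)eps). Then 0 < |t − 7| < delta forces both bounds, so |(-5t - 11)/(t - 10) − (46/3)| < eps.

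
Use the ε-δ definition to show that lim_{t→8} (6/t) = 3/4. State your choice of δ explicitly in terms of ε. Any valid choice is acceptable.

Suppose ε > 0. We seek δ > 0 such that 0 < |t − 8| < δ implies |6/t − (3/4)| < ε.
|6/t − (3/4)| = 6·|8 − t|/(8·|t|) = 6|t − 8|/(8|t|).
Restrict δ ≤ 4. Then |t − 8| < 4 gives |t| > 4, so 8|t| > 32.
Then |6/t − (3/4)| < 6|t − 8|/32, which is < ε when |t − 8| < (16/3)ε.
Take δ = min(4, (16/3)ε). Then 0 < |t − 8| < δ gives both |t − 8| < 4 and |t − 8| < (16/3)ε, so |6/t − (3/4)| < ε.

δ = min(4, (16/3)ε)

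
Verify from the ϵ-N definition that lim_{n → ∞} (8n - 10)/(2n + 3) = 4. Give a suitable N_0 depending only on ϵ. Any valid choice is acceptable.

N_0 = 11/ϵ

Suppose ϵ > 0. For n ≥ 1, |(8n - 10)/(2n + 3) − 4| = |-44|/(2(2n + 3)) = 44/(2(2n + 3)).
Since 2n + 3 ≥ 2n for n ≥ 1, this is ≤ 44/(2·2n) = 11/n.
So |(8n - 10)/(2n + 3) − 4| < ϵ whenever n > 11/ϵ.
Take N_0 = 11/ϵ. If n > N_0 then |(8n - 10)/(2n + 3) − 4| ≤ 11/n < ϵ.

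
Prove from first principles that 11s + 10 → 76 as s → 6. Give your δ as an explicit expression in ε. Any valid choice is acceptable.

δ = ε/11

Fix ε > 0. We need δ > 0 so that 0 < |s − 6| < δ implies |(11s + 10) − 76| < ε.
Since (11s + 10) − 76 = 11(s − 6), we have |(11s + 10) − 76| = 11|s − 6|.
Thus it suffices that |s − 6| < ε/11.
Choosing δ = ε/11 gives |(11s + 10) − 76| = 11|s − 6| < ε whenever |s − 6| < δ.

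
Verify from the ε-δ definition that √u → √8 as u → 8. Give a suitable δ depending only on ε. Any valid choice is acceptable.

Let ε > 0. We want δ > 0 such that 0 < |u − 8| < δ implies |√u − √8| < ε.
Multiplying by the conjugate, |√u − √8| = |u − 8|/(√u + √8).
Restrict δ ≤ 8 so that |u − 8| < 8 forces u > 0, and then √u + √8 > √8.
Hence |√u − √8| < |u − 8|/√8, which is < ε once |u − 8| < √8·ε.
Take δ = min(8, √8·ε). If 0 < |u − 8| < δ then u > 0 and |√u − √8| < |u − 8|/√8 < ε.

δ = min(8, √8·ε)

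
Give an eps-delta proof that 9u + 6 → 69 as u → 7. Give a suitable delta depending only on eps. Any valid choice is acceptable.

delta = eps/9

Let eps > 0. We need delta > 0 so that 0 < |u − 7| < delta implies |(9u + 6) − 69| < eps.
|(9u + 6) − 69| = |9u - 63| = 9|u − 7|.
So 9|u − 7| < eps exactly when |u − 7| < eps/9.
Take delta = eps/9. If 0 < |u − 7| < delta then |(9u + 6) − 69| = 9|u − 7| < 9·(eps/9) = eps.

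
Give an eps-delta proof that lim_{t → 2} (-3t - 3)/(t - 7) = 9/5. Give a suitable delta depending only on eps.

delta = min(5/2, (25/48)eps)

Let eps > 0. We want delta > 0 with 0 < |t − 2| < delta ⇒ |(-3t - 3)/(t - 7) − (9/5)| < eps.
Combining over a common denominator, (-3t - 3)/(t - 7) − (9/5) = [(-3t - 3)·(-5) − (-9)·(t - 7)] / [(-5)·(t - 7)] = 24(t − 2) / ((-5)(t - 7)).
So |(-3t - 3)/(t - 7) − (9/5)| = 24|t − 2| / (5·|t − 7|).
Restrict delta ≤ 5/2. Then |t − 2| < 5/2 gives |t − 7| = |(t − 2) + (-5)| ≥ 5 − 5/2 = 5/2.
Hence |(-3t - 3)/(t - 7) − (9/5)| < 24|t − 2|/(5·(5/2)) = (48/25)|t − 2|, which is < eps once |t − 2| < (25/48)eps.
Take delta = min(5/2, (25/48)eps). Then 0 < |t − 2| < delta forces both bounds, so |(-3t - 3)/(t - 7) − (9/5)| < eps.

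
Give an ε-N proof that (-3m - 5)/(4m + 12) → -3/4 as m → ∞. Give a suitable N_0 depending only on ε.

Fix ε > 0. For m ≥ 1, |(-3m - 5)/(4m + 12) + 3/4| = |16|/(4(4m + 12)) = 16/(4(4m + 12)).
Since 4m + 12 ≥ 4m for m ≥ 1, this is ≤ 16/(4·4m) = 1/m.
So |(-3m - 5)/(4m + 12) + 3/4| < ε whenever m > 1/ε.
Take N_0 = 1/ε. If m > N_0 then |(-3m - 5)/(4m + 12) + 3/4| ≤ 1/m < ε.

N_0 = 1/ε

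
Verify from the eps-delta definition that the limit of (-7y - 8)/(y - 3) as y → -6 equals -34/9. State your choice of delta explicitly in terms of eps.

Fix eps > 0. We want delta > 0 with 0 < |y + 6| < delta ⇒ |(-7y - 8)/(y - 3) + 34/9| < eps.
Combining over a common denominator, (-7y - 8)/(y - 3) + 34/9 = [(-7y - 8)·(-9) − 34·(y - 3)] / [(-9)·(y - 3)] = 29(y + 6) / ((-9)(y - 3)).
So |(-7y - 8)/(y - 3) + 34/9| = 29|y + 6| / (9·|y − 3|).
Require delta ≤ 9/2, so |y − 3| ≥ |-9| − |y + 6| > 9 − 9/2 = 9/2.
Hence |(-7y - 8)/(y - 3) + 34/9| < 29|y + 6|/(9·(9/2)) = (58/81)|y + 6|, which is < eps once |y + 6| < (81/58)eps.
Take delta = min(9/2, (81/58)eps). Then 0 < |y + 6| < delta forces both bounds, so |(-7y - 8)/(y - 3) + 34/9| < eps.

delta = min(9/2, (81/58)eps)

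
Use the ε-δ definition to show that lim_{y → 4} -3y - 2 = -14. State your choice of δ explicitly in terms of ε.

Let ε > 0 be given. We need δ > 0 so that 0 < |y − 4| < δ implies |(-3y - 2) + 14| < ε.
Since (-3y - 2) + 14 = -3(y − 4), we have |(-3y - 2) + 14| = 3|y − 4|.
Thus it suffices that |y − 4| < ε/3.
Take δ = ε/3. If 0 < |y − 4| < δ then |(-3y - 2) + 14| = 3|y − 4| < 3·(ε/3) = ε.

δ = ε/3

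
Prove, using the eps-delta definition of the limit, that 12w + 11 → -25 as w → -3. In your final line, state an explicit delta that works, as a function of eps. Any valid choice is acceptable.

delta = eps/12

Fix eps > 0. We need delta > 0 so that 0 < |w + 3| < delta implies |(12w + 11) + 25| < eps.
|(12w + 11) + 25| = |12w + 36| = 12|w + 3|.
Thus it suffices that |w + 3| < eps/12.
Choosing delta = eps/12 gives |(12w + 11) + 25| = 12|w + 3| < eps whenever |w + 3| < delta.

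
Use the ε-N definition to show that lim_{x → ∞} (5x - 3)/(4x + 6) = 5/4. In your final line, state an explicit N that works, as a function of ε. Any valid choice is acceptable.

Let ε > 0 be given. We seek N > 0 such that x > N implies |(5x - 3)/(4x + 6) − (5/4)| < ε.
(5x - 3)/(4x + 6) − (5/4) = (4(5x - 3) − 5(4x + 6)) / (4(4x + 6)) = -42/(4(4x + 6)).
For x > 0 we have 4x + 6 > 4x, so |(5x - 3)/(4x + 6) − (5/4)| = 42/(4(4x + 6)) < 42/(4·4x) = (21/8)/x.
Thus |(5x - 3)/(4x + 6) − (5/4)| < ε whenever x > (21/8)/ε.
Take N = (21/8)/ε. If x > N then |(5x - 3)/(4x + 6) − (5/4)| < (21/8)/x < ε.

N = (21/8)/ε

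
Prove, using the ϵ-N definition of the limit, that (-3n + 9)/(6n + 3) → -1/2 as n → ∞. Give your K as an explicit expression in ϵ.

K = (7/4)/ϵ

Let ϵ > 0. For n ≥ 1, |(-3n + 9)/(6n + 3) + 1/2| = |63|/(6(6n + 3)) = 63/(6(6n + 3)).
Since 6n + 3 ≥ 6n for n ≥ 1, this is ≤ 63/(6·6n) = (7/4)/n.
So |(-3n + 9)/(6n + 3) + 1/2| < ϵ whenever n > (7/4)/ϵ.
Take K = (7/4)/ϵ. If n > K then |(-3n + 9)/(6n + 3) + 1/2| ≤ (7/4)/n < ϵ.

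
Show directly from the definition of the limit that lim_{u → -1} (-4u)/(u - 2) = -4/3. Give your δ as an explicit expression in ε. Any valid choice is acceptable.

δ = min(3/2, (9/16)ε)

Fix ε > 0. We want δ > 0 with 0 < |u + 1| < δ ⇒ |(-4u)/(u - 2) + 4/3| < ε.
Combining over a common denominator, (-4u)/(u - 2) + 4/3 = [(-4u)·(-3) − 4·(u - 2)] / [(-3)·(u - 2)] = 8(u + 1) / ((-3)(u - 2)).
So |(-4u)/(u - 2) + 4/3| = 8|u + 1| / (3·|u − 2|).
Restrict δ ≤ 3/2. Then |u + 1| < 3/2 gives |u − 2| = |(u + 1) + (-3)| ≥ 3 − 3/2 = 3/2.
Hence |(-4u)/(u - 2) + 4/3| < 8|u + 1|/(3·(3/2)) = (16/9)|u + 1|, which is < ε once |u + 1| < (9/16)ε.
Take δ = min(3/2, (9/16)ε). Then 0 < |u + 1| < δ forces both bounds, so |(-4u)/(u - 2) + 4/3| < ε.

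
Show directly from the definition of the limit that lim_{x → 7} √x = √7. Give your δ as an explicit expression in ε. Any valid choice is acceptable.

δ = min(7, √7·ε)

Let ε > 0 be given. We want δ > 0 such that 0 < |x − 7| < δ implies |√x − √7| < ε.
Rationalise: √x − √7 = (x − 7)/(√x + √7), so |√x − √7| = |x − 7|/(√x + √7).
Restrict δ ≤ 7 so that |x − 7| < 7 forces x > 0, and then √x + √7 > √7.
Hence |√x − √7| < |x − 7|/√7, which is < ε once |x − 7| < √7·ε.
Take δ = min(7, √7·ε). If 0 < |x − 7| < δ then x > 0 and |√x − √7| < |x − 7|/√7 < ε.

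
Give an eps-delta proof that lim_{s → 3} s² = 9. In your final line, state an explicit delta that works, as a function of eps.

Let eps > 0. We seek delta > 0 with 0 < |s − 3| < delta ⇒ |s² − 9| < eps.
Factor: s² − 9 = (s − 3)(s + 3), so |s² − 9| = |s − 3|·|s + 3|.
Restrict delta ≤ 1. Then |s − 3| < 1 gives |s| < 4, so by the triangle inequality |s + 3| ≤ 4 + 3 = 7.
Hence |s² − 9| ≤ 7|s − 3|, which is < eps once |s − 3| < eps/7.
Take delta = min(1, eps/7). If 0 < |s − 3| < delta then both bounds hold and |s² − 9| ≤ 7|s − 3| < 7·(eps/7) = eps.

delta = min(1, eps/7)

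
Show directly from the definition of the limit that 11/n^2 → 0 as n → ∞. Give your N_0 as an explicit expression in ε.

N_0 = (11/ε)^{1/2}

Fix ε > 0. For n ≥ 1, |11/n^2 − 0| = 11/n^2.
11/n^2 < ε ⇔ n^2 > 11/ε ⇔ n > (11/ε)^{1/2}.
Take N_0 = (11/ε)^{1/2}. Then n > N_0 implies 11/n^2 < ε.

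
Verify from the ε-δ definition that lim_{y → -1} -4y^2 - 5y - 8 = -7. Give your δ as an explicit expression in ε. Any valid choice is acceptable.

Fix ε > 0. We want δ > 0 such that 0 < |y + 1| < δ implies |(-4y^2 - 5y - 8) + 7| < ε.
(-4y^2 - 5y - 8) + 7 = -4y^2 - 5y - 1 = (y + 1)(-4y - 1).
So |(-4y^2 - 5y - 8) + 7| = |y + 1|·|-4y - 1|.
Assume first that |y + 1| < 1, so |y| < 2. Then |-4y - 1| ≤ 4·2 + 1 = 9.
Hence |(-4y^2 - 5y - 8) + 7| ≤ 9|y + 1| < ε provided |y + 1| < ε/9.
Choosing δ = min(1, ε/9) ensures both conditions, hence |(-4y^2 - 5y - 8) + 7| < ε.

δ = min(1, ε/9)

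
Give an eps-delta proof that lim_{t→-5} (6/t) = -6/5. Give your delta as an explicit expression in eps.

delta = min(5/2, (25/12)eps)

Suppose eps > 0. We seek delta > 0 such that 0 < |t + 5| < delta implies |6/t + 6/5| < eps.
|6/t + 6/5| = 6·|-5 − t|/(5·|t|) = 6|t + 5|/(5|t|).
Restrict delta ≤ 5/2. Then |t + 5| < 5/2 gives |t| > 5/2, so 5|t| > 25/2.
Then |6/t + 6/5| < 6|t + 5|/(25/2), which is < eps when |t + 5| < (25/12)eps.
Take delta = min(5/2, (25/12)eps). Then 0 < |t + 5| < delta gives both |t + 5| < 5/2 and |t + 5| < (25/12)eps, so |6/t + 6/5| < eps.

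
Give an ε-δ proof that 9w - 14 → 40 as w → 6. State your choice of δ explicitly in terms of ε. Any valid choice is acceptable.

Suppose ε > 0. We need δ > 0 so that 0 < |w − 6| < δ implies |(9w - 14) − 40| < ε.
|(9w - 14) − 40| = |9w - 54| = 9|w − 6|.
So 9|w − 6| < ε exactly when |w − 6| < ε/9.
Choosing δ = ε/9 gives |(9w - 14) − 40| = 9|w − 6| < ε whenever |w − 6| < δ.

δ = ε/9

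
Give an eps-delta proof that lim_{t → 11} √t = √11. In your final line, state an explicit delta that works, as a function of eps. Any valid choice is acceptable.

delta = min(11, √11·eps)

Let eps > 0. We want delta > 0 such that 0 < |t − 11| < delta implies |√t − √11| < eps.
Multiplying by the conjugate, |√t − √11| = |t − 11|/(√t + √11).
Restrict delta ≤ 11 so that |t − 11| < 11 forces t > 0, and then √t + √11 > √11.
Hence |√t − √11| < |t − 11|/√11, which is < eps once |t − 11| < √11·eps.
Take delta = min(11, √11·eps). If 0 < |t − 11| < delta then t > 0 and |√t − √11| < |t − 11|/√11 < eps.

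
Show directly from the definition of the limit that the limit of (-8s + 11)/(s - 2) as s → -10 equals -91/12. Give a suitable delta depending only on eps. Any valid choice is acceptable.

delta = min(6, (72/5)eps)

Let eps > 0 be given. We want delta > 0 with 0 < |s + 10| < delta ⇒ |(-8s + 11)/(s - 2) + 91/12| < eps.
Combining over a common denominator, (-8s + 11)/(s - 2) + 91/12 = [(-8s + 11)·(-12) − 91·(s - 2)] / [(-12)·(s - 2)] = 5(s + 10) / ((-12)(s - 2)).
So |(-8s + 11)/(s - 2) + 91/12| = 5|s + 10| / (12·|s − 2|).
Require delta ≤ 6, so |s − 2| ≥ |-12| − |s + 10| > 12 − 6 = 6.
Hence |(-8s + 11)/(s - 2) + 91/12| < 5|s + 10|/(12·6) = (5/72)|s + 10|, which is < eps once |s + 10| < (72/5)eps.
Take delta = min(6, (72/5)eps). Then 0 < |s + 10| < delta forces both bounds, so |(-8s + 11)/(s - 2) + 91/12| < eps.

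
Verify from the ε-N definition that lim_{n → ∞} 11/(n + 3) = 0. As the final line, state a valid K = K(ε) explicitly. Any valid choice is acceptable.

K = 11/ε

Suppose ε > 0. For n ≥ 1, |11/(n + 3) − 0| = 11/(n + 3) ≤ 11/n.
We need 11/n < ε, i.e. n > 11/ε.
Take K = 11/ε. If n > K then |11/(n + 3)| ≤ 11/n < ε.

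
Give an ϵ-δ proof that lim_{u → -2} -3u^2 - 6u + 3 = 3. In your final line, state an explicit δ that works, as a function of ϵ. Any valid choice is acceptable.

δ = min(1, ϵ/9)

Let ϵ > 0 be given. We want δ > 0 such that 0 < |u + 2| < δ implies |(-3u^2 - 6u + 3) − 3| < ϵ.
(-3u^2 - 6u + 3) − 3 = -3u^2 - 6u = (u + 2)(-3u).
So |(-3u^2 - 6u + 3) − 3| = |u + 2|·|-3u|.
Require δ ≤ 1. Then |u + 2| < 1 gives |u| < 3, and by the triangle inequality |-3u| ≤ 3·3 = 9.
Hence |(-3u^2 - 6u + 3) − 3| ≤ 9|u + 2| < ϵ provided |u + 2| < ϵ/9.
Take δ = min(1, ϵ/9). Then 0 < |u + 2| < δ gives both |u + 2| < 1 and |u + 2| < ϵ/9, so |(-3u^2 - 6u + 3) − 3| < ϵ.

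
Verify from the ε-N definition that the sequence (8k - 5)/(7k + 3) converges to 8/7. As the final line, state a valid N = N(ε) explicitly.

Fix ε > 0. For k ≥ 1, |(8k - 5)/(7k + 3) − (8/7)| = |-59|/(7(7k + 3)) = 59/(7(7k + 3)).
Since 7k + 3 ≥ 7k for k ≥ 1, this is ≤ 59/(7·7k) = (59/49)/k.
So |(8k - 5)/(7k + 3) − (8/7)| < ε whenever k > (59/49)/ε.
Take N = (59/49)/ε. If k > N then |(8k - 5)/(7k + 3) − (8/7)| ≤ (59/49)/k < ε.

N = (59/49)/ε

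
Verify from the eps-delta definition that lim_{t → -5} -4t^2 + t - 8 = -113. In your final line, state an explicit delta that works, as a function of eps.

Fix eps > 0. We want delta > 0 such that 0 < |t + 5| < delta implies |(-4t^2 + t - 8) + 113| < eps.
(-4t^2 + t - 8) + 113 = -4t^2 + t + 105 = (t + 5)(-4t + 21).
So |(-4t^2 + t - 8) + 113| = |t + 5|·|-4t + 21|.
Require delta ≤ 1. Then |t + 5| < 1 gives |t| < 6, and by the triangle inequality |-4t + 21| ≤ 4·6 + 21 = 45.
Hence |(-4t^2 + t - 8) + 113| ≤ 45|t + 5| < eps provided |t + 5| < eps/45.
Take delta = min(1, eps/45). Then 0 < |t + 5| < delta gives both |t + 5| < 1 and |t + 5| < eps/45, so |(-4t^2 + t - 8) + 113| < eps.

delta = min(1, eps/45)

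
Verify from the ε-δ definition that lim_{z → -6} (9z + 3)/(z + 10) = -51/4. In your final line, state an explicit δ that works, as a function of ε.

δ = min(2, (8/87)ε)

Let ε > 0 be given. We want δ > 0 with 0 < |z + 6| < δ ⇒ |(9z + 3)/(z + 10) + 51/4| < ε.
Combining over a common denominator, (9z + 3)/(z + 10) + 51/4 = [(9z + 3)·4 − (-51)·(z + 10)] / [4·(z + 10)] = 87(z + 6) / (4(z + 10)).
So |(9z + 3)/(z + 10) + 51/4| = 87|z + 6| / (4·|z + 10|).
Require δ ≤ 2, so |z + 10| ≥ |4| − |z + 6| > 4 − 2 = 2.
Hence |(9z + 3)/(z + 10) + 51/4| < 87|z + 6|/(4·2) = (87/8)|z + 6|, which is < ε once |z + 6| < (8/87)ε.
Take δ = min(2, (8/87)ε). Then 0 < |z + 6| < δ forces both bounds, so |(9z + 3)/(z + 10) + 51/4| < ε.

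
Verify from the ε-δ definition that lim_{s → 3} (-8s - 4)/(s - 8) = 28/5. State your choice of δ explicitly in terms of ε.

δ = min(5/2, (25/136)ε)

Suppose ε > 0. We want δ > 0 with 0 < |s − 3| < δ ⇒ |(-8s - 4)/(s - 8) − (28/5)| < ε.
Combining over a common denominator, (-8s - 4)/(s - 8) − (28/5) = [(-8s - 4)·(-5) − (-28)·(s - 8)] / [(-5)·(s - 8)] = 68(s − 3) / ((-5)(s - 8)).
So |(-8s - 4)/(s - 8) − (28/5)| = 68|s − 3| / (5·|s − 8|).
Require δ ≤ 5/2, so |s − 8| ≥ |-5| − |s − 3| > 5 − 5/2 = 5/2.
Hence |(-8s - 4)/(s - 8) − (28/5)| < 68|s − 3|/(5·(5/2)) = (136/25)|s − 3|, which is < ε once |s − 3| < (25/136)ε.
Take δ = min(5/2, (25/136)ε). Then 0 < |s − 3| < δ forces both bounds, so |(-8s - 4)/(s - 8) − (28/5)| < ε.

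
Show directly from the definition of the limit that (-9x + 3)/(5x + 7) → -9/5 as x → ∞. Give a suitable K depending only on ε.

K = (78/25)/ε

Fix ε > 0. We seek K > 0 such that x > K implies |(-9x + 3)/(5x + 7) + 9/5| < ε.
(-9x + 3)/(5x + 7) + 9/5 = (5(-9x + 3) − (-9)(5x + 7)) / (5(5x + 7)) = 78/(5(5x + 7)).
For x > 0 we have 5x + 7 > 5x, so |(-9x + 3)/(5x + 7) + 9/5| = 78/(5(5x + 7)) < 78/(5·5x) = (78/25)/x.
Thus |(-9x + 3)/(5x + 7) + 9/5| < ε whenever x > (78/25)/ε.
Take K = (78/25)/ε. If x > K then |(-9x + 3)/(5x + 7) + 9/5| < (78/25)/x < ε.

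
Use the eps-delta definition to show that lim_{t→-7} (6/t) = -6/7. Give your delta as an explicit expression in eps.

delta = min(7/2, (49/12)eps)

Let eps > 0 be given. We seek delta > 0 such that 0 < |t + 7| < delta implies |6/t + 6/7| < eps.
|6/t + 6/7| = 6·|-7 − t|/(7·|t|) = 6|t + 7|/(7|t|).
Require delta ≤ 7/2 so that |t| > 7 − 7/2 = 7/2, hence 7|t| > 49/2.
Then |6/t + 6/7| < 6|t + 7|/(49/2), which is < eps when |t + 7| < (49/12)eps.
Take delta = min(7/2, (49/12)eps). Then 0 < |t + 7| < delta gives both |t + 7| < 7/2 and |t + 7| < (49/12)eps, so |6/t + 6/7| < eps.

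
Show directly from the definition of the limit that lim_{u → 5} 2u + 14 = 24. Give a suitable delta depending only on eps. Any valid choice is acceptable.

Fix eps > 0. We need delta > 0 so that 0 < |u − 5| < delta implies |(2u + 14) − 24| < eps.
Since (2u + 14) − 24 = 2(u − 5), we have |(2u + 14) − 24| = 2|u − 5|.
Thus it suffices that |u − 5| < eps/2.
Choosing delta = eps/2 gives |(2u + 14) − 24| = 2|u − 5| < eps whenever |u − 5| < delta.

delta = eps/2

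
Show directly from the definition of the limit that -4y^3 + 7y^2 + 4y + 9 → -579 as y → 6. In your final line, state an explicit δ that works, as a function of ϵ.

Fix ϵ > 0. We want δ > 0 such that 0 < |y − 6| < δ implies |(-4y^3 + 7y^2 + 4y + 9) + 579| < ϵ.
(-4y^3 + 7y^2 + 4y + 9) + 579 = -4y^3 + 7y^2 + 4y + 588 = (y − 6)(-4y^2 - 17y - 98).
So |(-4y^3 + 7y^2 + 4y + 9) + 579| = |y − 6|·|-4y^2 - 17y - 98|.
Assume first that |y − 6| < 2, so |y| < 8. Then |-4y^2 - 17y - 98| ≤ 4·8^2 + 17·8 + 98 = 490.
Hence |(-4y^3 + 7y^2 + 4y + 9) + 579| ≤ 490|y − 6| < ϵ provided |y − 6| < ϵ/490.
Choosing δ = min(2, ϵ/490) ensures both conditions, hence |(-4y^3 + 7y^2 + 4y + 9) + 579| < ϵ.

δ = min(2, ϵ/490)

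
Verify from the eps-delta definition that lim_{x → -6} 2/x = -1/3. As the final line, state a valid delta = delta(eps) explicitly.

Fix eps > 0. We seek delta > 0 such that 0 < |x + 6| < delta implies |2/x + 1/3| < eps.
|2/x + 1/3| = 2·|-6 − x|/(6·|x|) = 2|x + 6|/(6|x|).
Restrict delta ≤ 3. Then |x + 6| < 3 gives |x| > 3, so 6|x| > 18.
Then |2/x + 1/3| < 2|x + 6|/18, which is < eps when |x + 6| < 9eps.
Take delta = min(3, 9eps). Then 0 < |x + 6| < delta gives both |x + 6| < 3 and |x + 6| < 9eps, so |2/x + 1/3| < eps.

delta = min(3, 9eps)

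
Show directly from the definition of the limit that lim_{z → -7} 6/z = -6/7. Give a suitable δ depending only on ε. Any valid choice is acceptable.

Suppose ε > 0. We seek δ > 0 such that 0 < |z + 7| < δ implies |6/z + 6/7| < ε.
|6/z + 6/7| = 6·|-7 − z|/(7·|z|) = 6|z + 7|/(7|z|).
Require δ ≤ 7/2 so that |z| > 7 − 7/2 = 7/2, hence 7|z| > 49/2.
Then |6/z + 6/7| < 6|z + 7|/(49/2), which is < ε when |z + 7| < (49/12)ε.
Take δ = min(7/2, (49/12)ε). Then 0 < |z + 7| < δ gives both |z + 7| < 7/2 and |z + 7| < (49/12)ε, so |6/z + 6/7| < ε.

δ = min(7/2, (49/12)ε)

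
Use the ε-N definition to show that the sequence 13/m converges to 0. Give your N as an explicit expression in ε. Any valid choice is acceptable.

N = 13/ε

Let ε > 0 be given. For m ≥ 1, |13/m − 0| = 13/(m) ≤ 13/m.
We need 13/m < ε, i.e. m > 13/ε.
Take N = 13/ε. If m > N then |13/m| ≤ 13/m < ε.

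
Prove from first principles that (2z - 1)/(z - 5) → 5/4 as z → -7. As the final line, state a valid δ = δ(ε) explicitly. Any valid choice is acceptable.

δ = min(6, 8ε)

Let ε > 0. We want δ > 0 with 0 < |z + 7| < δ ⇒ |(2z - 1)/(z - 5) − (5/4)| < ε.
Combining over a common denominator, (2z - 1)/(z - 5) − (5/4) = [(2z - 1)·(-12) − (-15)·(z - 5)] / [(-12)·(z - 5)] = -9(z + 7) / ((-12)(z - 5)).
So |(2z - 1)/(z - 5) − (5/4)| = 9|z + 7| / (12·|z − 5|).
Restrict δ ≤ 6. Then |z + 7| < 6 gives |z − 5| = |(z + 7) + (-12)| ≥ 12 − 6 = 6.
Hence |(2z - 1)/(z - 5) − (5/4)| < 9|z + 7|/(12·6) = (1/8)|z + 7|, which is < ε once |z + 7| < 8ε.
Take δ = min(6, 8ε). Then 0 < |z + 7| < δ forces both bounds, so |(2z - 1)/(z - 5) − (5/4)| < ε.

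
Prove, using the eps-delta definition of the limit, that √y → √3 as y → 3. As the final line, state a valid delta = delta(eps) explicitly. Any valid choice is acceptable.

Let eps > 0 be given. We want delta > 0 such that 0 < |y − 3| < delta implies |√y − √3| < eps.
Multiplying by the conjugate, |√y − √3| = |y − 3|/(√y + √3).
Restrict delta ≤ 3 so that |y − 3| < 3 forces y > 0, and then √y + √3 > √3.
Hence |√y − √3| < |y − 3|/√3, which is < eps once |y − 3| < √3·eps.
Take delta = min(3, √3·eps). If 0 < |y − 3| < delta then y > 0 and |√y − √3| < |y − 3|/√3 < eps.

delta = min(3, √3·eps)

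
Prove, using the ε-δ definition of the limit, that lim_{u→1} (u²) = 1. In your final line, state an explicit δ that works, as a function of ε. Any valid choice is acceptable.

δ = min(1, ε/3)

Let ε > 0 be given. We seek δ > 0 with 0 < |u − 1| < δ ⇒ |u² − 1| < ε.
Factor: u² − 1 = (u − 1)(u + 1), so |u² − 1| = |u − 1|·|u + 1|.
Impose δ ≤ 1 so that |u| < 2; then |u + 1| ≤ 3.
Hence |u² − 1| ≤ 3|u − 1|, which is < ε once |u − 1| < ε/3.
Take δ = min(1, ε/3). If 0 < |u − 1| < δ then both bounds hold and |u² − 1| ≤ 3|u − 1| < 3·(ε/3) = ε.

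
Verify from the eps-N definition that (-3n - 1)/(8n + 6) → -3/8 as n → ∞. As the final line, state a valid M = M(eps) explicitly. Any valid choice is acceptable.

M = (5/32)/eps

Let eps > 0. For n ≥ 1, |(-3n - 1)/(8n + 6) + 3/8| = |10|/(8(8n + 6)) = 10/(8(8n + 6)).
Since 8n + 6 ≥ 8n for n ≥ 1, this is ≤ 10/(8·8n) = (5/32)/n.
So |(-3n - 1)/(8n + 6) + 3/8| < eps whenever n > (5/32)/eps.
Take M = (5/32)/eps. If n > M then |(-3n - 1)/(8n + 6) + 3/8| ≤ (5/32)/n < eps.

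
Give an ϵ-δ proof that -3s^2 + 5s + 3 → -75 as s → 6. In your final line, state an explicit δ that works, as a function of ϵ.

Suppose ϵ > 0. We want δ > 0 such that 0 < |s − 6| < δ implies |(-3s^2 + 5s + 3) + 75| < ϵ.
(-3s^2 + 5s + 3) + 75 = -3s^2 + 5s + 78 = (s − 6)(-3s - 13).
So |(-3s^2 + 5s + 3) + 75| = |s − 6|·|-3s - 13|.
Require δ ≤ 1. Then |s − 6| < 1 gives |s| < 7, and by the triangle inequality |-3s - 13| ≤ 3·7 + 13 = 34.
Hence |(-3s^2 + 5s + 3) + 75| ≤ 34|s − 6| < ϵ provided |s − 6| < ϵ/34.
Take δ = min(1, ϵ/34). Then 0 < |s − 6| < δ gives both |s − 6| < 1 and |s − 6| < ϵ/34, so |(-3s^2 + 5s + 3) + 75| < ϵ.

δ = min(1, ϵ/34)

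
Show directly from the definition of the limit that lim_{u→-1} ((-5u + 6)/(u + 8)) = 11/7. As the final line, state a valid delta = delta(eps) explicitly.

delta = min(7/2, (49/92)eps)

Suppose eps > 0. We want delta > 0 with 0 < |u + 1| < delta ⇒ |(-5u + 6)/(u + 8) − (11/7)| < eps.
Combining over a common denominator, (-5u + 6)/(u + 8) − (11/7) = [(-5u + 6)·7 − 11·(u + 8)] / [7·(u + 8)] = -46(u + 1) / (7(u + 8)).
So |(-5u + 6)/(u + 8) − (11/7)| = 46|u + 1| / (7·|u + 8|).
Require delta ≤ 7/2, so |u + 8| ≥ |7| − |u + 1| > 7 − 7/2 = 7/2.
Hence |(-5u + 6)/(u + 8) − (11/7)| < 46|u + 1|/(7·(7/2)) = (92/49)|u + 1|, which is < eps once |u + 1| < (49/92)eps.
Take delta = min(7/2, (49/92)eps). Then 0 < |u + 1| < delta forces both bounds, so |(-5u + 6)/(u + 8) − (11/7)| < eps.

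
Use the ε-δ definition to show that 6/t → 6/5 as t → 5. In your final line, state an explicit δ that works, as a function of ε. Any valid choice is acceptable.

δ = min(5/2, (25/12)ε)

Fix ε > 0. We seek δ > 0 such that 0 < |t − 5| < δ implies |6/t − (6/5)| < ε.
|6/t − (6/5)| = 6·|5 − t|/(5·|t|) = 6|t − 5|/(5|t|).
Require δ ≤ 5/2 so that |t| > 5 − 5/2 = 5/2, hence 5|t| > 25/2.
Then |6/t − (6/5)| < 6|t − 5|/(25/2), which is < ε when |t − 5| < (25/12)ε.
Take δ = min(5/2, (25/12)ε). Then 0 < |t − 5| < δ gives both |t − 5| < 5/2 and |t − 5| < (25/12)ε, so |6/t − (6/5)| < ε.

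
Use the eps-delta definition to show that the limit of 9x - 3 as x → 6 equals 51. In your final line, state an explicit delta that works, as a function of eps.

Suppose eps > 0. We need delta > 0 so that 0 < |x − 6| < delta implies |(9x - 3) − 51| < eps.
Since (9x - 3) − 51 = 9(x − 6), we have |(9x - 3) − 51| = 9|x − 6|.
Thus it suffices that |x − 6| < eps/9.
Take delta = eps/9. If 0 < |x − 6| < delta then |(9x - 3) − 51| = 9|x − 6| < 9·(eps/9) = eps.

delta = eps/9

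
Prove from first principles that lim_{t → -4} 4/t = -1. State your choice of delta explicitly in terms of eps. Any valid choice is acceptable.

Let eps > 0. We seek delta > 0 such that 0 < |t + 4| < delta implies |4/t + 1| < eps.
|4/t + 1| = 4·|-4 − t|/(4·|t|) = 4|t + 4|/(4|t|).
Restrict delta ≤ 2. Then |t + 4| < 2 gives |t| > 2, so 4|t| > 8.
Then |4/t + 1| < 4|t + 4|/8, which is < eps when |t + 4| < 2eps.
Take delta = min(2, 2eps). Then 0 < |t + 4| < delta gives both |t + 4| < 2 and |t + 4| < 2eps, so |4/t + 1| < eps.

delta = min(2, 2eps)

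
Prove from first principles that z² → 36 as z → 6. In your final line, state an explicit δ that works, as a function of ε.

Let ε > 0. We seek δ > 0 with 0 < |z − 6| < δ ⇒ |z² − 36| < ε.
Factor: z² − 36 = (z − 6)(z + 6), so |z² − 36| = |z − 6|·|z + 6|.
Impose δ ≤ 2 so that |z| < 8; then |z + 6| ≤ 14.
Hence |z² − 36| ≤ 14|z − 6|, which is < ε once |z − 6| < ε/14.
Take δ = min(2, ε/14). If 0 < |z − 6| < δ then both bounds hold and |z² − 36| ≤ 14|z − 6| < 14·(ε/14) = ε.

δ = min(2, ε/14)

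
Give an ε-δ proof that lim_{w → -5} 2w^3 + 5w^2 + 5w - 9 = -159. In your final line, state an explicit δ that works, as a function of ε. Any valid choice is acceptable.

δ = min(2, ε/163)

Let ε > 0. We want δ > 0 such that 0 < |w + 5| < δ implies |(2w^3 + 5w^2 + 5w - 9) + 159| < ε.
(2w^3 + 5w^2 + 5w - 9) + 159 = 2w^3 + 5w^2 + 5w + 150 = (w + 5)(2w^2 - 5w + 30).
So |(2w^3 + 5w^2 + 5w - 9) + 159| = |w + 5|·|2w^2 - 5w + 30|.
Assume first that |w + 5| < 2, so |w| < 7. Then |2w^2 - 5w + 30| ≤ 2·7^2 + 5·7 + 30 = 163.
Hence |(2w^3 + 5w^2 + 5w - 9) + 159| ≤ 163|w + 5| < ε provided |w + 5| < ε/163.
Choosing δ = min(2, ε/163) ensures both conditions, hence |(2w^3 + 5w^2 + 5w - 9) + 159| < ε.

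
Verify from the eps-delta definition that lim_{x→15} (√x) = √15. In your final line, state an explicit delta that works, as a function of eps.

Suppose eps > 0. We want delta > 0 such that 0 < |x − 15| < delta implies |√x − √15| < eps.
Rationalise: √x − √15 = (x − 15)/(√x + √15), so |√x − √15| = |x − 15|/(√x + √15).
Restrict delta ≤ 15 so that |x − 15| < 15 forces x > 0, and then √x + √15 > √15.
Hence |√x − √15| < |x − 15|/√15, which is < eps once |x − 15| < √15·eps.
Take delta = min(15, √15·eps). If 0 < |x − 15| < delta then x > 0 and |√x − √15| < |x − 15|/√15 < eps.

delta = min(15, √15·eps)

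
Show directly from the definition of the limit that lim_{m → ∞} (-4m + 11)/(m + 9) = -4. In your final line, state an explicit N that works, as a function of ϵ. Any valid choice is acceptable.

Let ϵ > 0. For m ≥ 1, |(-4m + 11)/(m + 9) + 4| = |47|/((m + 9)) = 47/((m + 9)).
Since m + 9 ≥ m for m ≥ 1, this is ≤ 47/(m) = 47/m.
So |(-4m + 11)/(m + 9) + 4| < ϵ whenever m > 47/ϵ.
Take N = 47/ϵ. If m > N then |(-4m + 11)/(m + 9) + 4| ≤ 47/m < ϵ.

N = 47/ϵ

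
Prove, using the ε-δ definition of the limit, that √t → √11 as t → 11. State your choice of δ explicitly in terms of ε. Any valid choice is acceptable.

Suppose ε > 0. We want δ > 0 such that 0 < |t − 11| < δ implies |√t − √11| < ε.
Rationalise: √t − √11 = (t − 11)/(√t + √11), so |√t − √11| = |t − 11|/(√t + √11).
Restrict δ ≤ 11 so that |t − 11| < 11 forces t > 0, and then √t + √11 > √11.
Hence |√t − √11| < |t − 11|/√11, which is < ε once |t − 11| < √11·ε.
Take δ = min(11, √11·ε). If 0 < |t − 11| < δ then t > 0 and |√t − √11| < |t − 11|/√11 < ε.

δ = min(11, √11·ε)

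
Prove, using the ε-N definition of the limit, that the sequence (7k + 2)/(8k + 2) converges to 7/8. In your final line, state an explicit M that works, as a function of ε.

Let ε > 0 be given. For k ≥ 1, |(7k + 2)/(8k + 2) − (7/8)| = |2|/(8(8k + 2)) = 2/(8(8k + 2)).
Since 8k + 2 ≥ 8k for k ≥ 1, this is ≤ 2/(8·8k) = (1/32)/k.
So |(7k + 2)/(8k + 2) − (7/8)| < ε whenever k > (1/32)/ε.
Take M = (1/32)/ε. If k > M then |(7k + 2)/(8k + 2) − (7/8)| ≤ (1/32)/k < ε.

M = (1/32)/ε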